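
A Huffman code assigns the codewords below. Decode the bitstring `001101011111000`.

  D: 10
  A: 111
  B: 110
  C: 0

CCBDABCC

Read left to right; each codeword is recognised as soon as it completes (prefix code):
  0→C | 0→C | 110→B | 10→D | 111→A | 110→B | 0→C | 0→C
Decoded message: CCBDABCC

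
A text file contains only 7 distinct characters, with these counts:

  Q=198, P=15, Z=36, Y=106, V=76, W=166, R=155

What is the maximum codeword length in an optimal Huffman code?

Merge the two lowest-weight nodes at each step:
P(15) + Z(36) → 51
51 + V(76) → 127
Y(106) + 127 → 233
R(155) + W(166) → 321
Q(198) + 233 → 431
321 + 431 → 752
Maximum depth reached is 5.

5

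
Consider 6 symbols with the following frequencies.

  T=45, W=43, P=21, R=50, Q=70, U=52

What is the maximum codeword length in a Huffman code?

Merge the two lowest-weight nodes at each step:
P(21) + W(43) → 64
T(45) + R(50) → 95
U(52) + 64 → 116
Q(70) + 95 → 165
116 + 165 → 281
Maximum depth reached is 3.

3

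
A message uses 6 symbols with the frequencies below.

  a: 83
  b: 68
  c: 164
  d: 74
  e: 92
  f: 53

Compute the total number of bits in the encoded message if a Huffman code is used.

1346

Build the Huffman tree bottom-up:
f(53) + b(68) → 121
d(74) + a(83) → 157
e(92) + 121 → 213
157 + c(164) → 321
213 + 321 → 534
Total encoded bits = sum of merged weights = 121 + 157 + 213 + 321 + 534 = 1346.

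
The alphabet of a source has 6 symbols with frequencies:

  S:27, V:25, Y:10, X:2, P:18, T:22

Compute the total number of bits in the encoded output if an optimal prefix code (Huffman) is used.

250

Greedily combine the two least-frequent nodes:
merge X(2) and Y(10): 12
merge 12 and P(18): 30
merge T(22) and V(25): 47
merge S(27) and 30: 57
merge 47 and 57: 104
Each symbol's bit-cost is frequency × depth; summing gives 250 bits (equivalently 12 + 30 + 47 + 57 + 104).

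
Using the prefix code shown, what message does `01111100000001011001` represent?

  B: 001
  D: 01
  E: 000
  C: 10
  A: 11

DAAEEDDCD

Read left to right; each codeword is recognised as soon as it completes (prefix code):
  01→D | 11→A | 11→A | 000→E | 000→E | 01→D | 01→D | 10→C | 01→D
Decoded message: DAAEEDDCD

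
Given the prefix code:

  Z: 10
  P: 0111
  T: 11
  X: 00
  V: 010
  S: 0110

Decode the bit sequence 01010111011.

VZTZT

Read left to right; each codeword is recognised as soon as it completes (prefix code):
  010→V | 10→Z | 11→T | 10→Z | 11→T
Decoded message: VZTZT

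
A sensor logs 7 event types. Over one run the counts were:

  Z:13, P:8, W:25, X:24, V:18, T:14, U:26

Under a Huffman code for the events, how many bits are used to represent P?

4

Huffman merges, smallest pair first:
merge P(8) and Z(13): 21
merge T(14) and V(18): 32
merge 21 and X(24): 45
merge W(25) and U(26): 51
merge 32 and 45: 77
merge 51 and 77: 128
The subtree containing P is merged 4 times, so code length = 4.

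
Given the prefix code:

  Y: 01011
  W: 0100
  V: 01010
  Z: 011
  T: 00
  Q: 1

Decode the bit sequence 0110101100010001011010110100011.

ZYTWYYWZ

Read left to right; each codeword is recognised as soon as it completes (prefix code):
  011→Z | 01011→Y | 00→T | 0100→W | 01011→Y | 01011→Y | 0100→W | 011→Z
Decoded message: ZYTWYYWZ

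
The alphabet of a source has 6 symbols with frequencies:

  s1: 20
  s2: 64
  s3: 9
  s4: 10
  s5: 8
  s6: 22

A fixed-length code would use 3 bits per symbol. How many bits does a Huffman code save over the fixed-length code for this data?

111

Fixed-length: 3 bits × 133 symbols = 399 bits.
Huffman merges:
combine s5(8), s3(9) → 17
combine s4(10), 17 → 27
combine s1(20), s6(22) → 42
combine 27, 42 → 69
combine s2(64), 69 → 133
Huffman total = 17 + 27 + 42 + 69 + 133 = 288 bits.
Saving = 399 − 288 = 111 bits.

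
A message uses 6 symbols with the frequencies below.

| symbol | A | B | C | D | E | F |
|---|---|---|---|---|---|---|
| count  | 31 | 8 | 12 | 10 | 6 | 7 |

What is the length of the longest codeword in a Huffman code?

4

Merge the two lowest-weight nodes at each step:
combine E(6), F(7) → 13
combine B(8), D(10) → 18
combine C(12), 13 → 25
combine 18, 25 → 43
combine A(31), 43 → 74
Maximum depth reached is 4.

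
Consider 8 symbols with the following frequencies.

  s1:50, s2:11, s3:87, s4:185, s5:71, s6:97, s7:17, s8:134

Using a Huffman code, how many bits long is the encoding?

1743

Greedily combine the two least-frequent nodes:
merge s2(11) and s7(17): 28
merge 28 and s1(50): 78
merge s5(71) and 78: 149
merge s3(87) and s6(97): 184
merge s8(134) and 149: 283
merge 184 and s4(185): 369
merge 283 and 369: 652
Total encoded bits = sum of merged weights = 28 + 78 + 149 + 184 + 283 + 369 + 652 = 1743.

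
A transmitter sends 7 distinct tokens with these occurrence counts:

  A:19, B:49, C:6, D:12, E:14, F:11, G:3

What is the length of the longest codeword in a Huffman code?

Merge the two lowest-weight nodes at each step:
merge G(3) and C(6): 9
merge 9 and F(11): 20
merge D(12) and E(14): 26
merge A(19) and 20: 39
merge 26 and 39: 65
merge B(49) and 65: 114
Maximum depth reached is 5.

5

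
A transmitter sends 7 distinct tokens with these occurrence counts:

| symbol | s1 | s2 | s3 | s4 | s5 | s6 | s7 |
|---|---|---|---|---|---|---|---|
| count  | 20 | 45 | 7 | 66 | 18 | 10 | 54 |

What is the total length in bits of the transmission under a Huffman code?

Merge the two smallest weights repeatedly:
merge s3(7) and s6(10): 17
merge 17 and s5(18): 35
merge s1(20) and 35: 55
merge s2(45) and s7(54): 99
merge 55 and s4(66): 121
merge 99 and 121: 220
The encoded length is the sum of every internal node's weight: 17 + 35 + 55 + 99 + 121 + 220 = 547 bits.

547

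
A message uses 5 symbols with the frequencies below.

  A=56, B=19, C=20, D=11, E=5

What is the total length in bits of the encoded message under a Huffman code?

Greedily combine the two least-frequent nodes:
merge E(5) and D(11): 16
merge 16 and B(19): 35
merge C(20) and 35: 55
merge 55 and A(56): 111
Each symbol's bit-cost is frequency × depth; summing gives 217 bits (equivalently 16 + 35 + 55 + 111).

217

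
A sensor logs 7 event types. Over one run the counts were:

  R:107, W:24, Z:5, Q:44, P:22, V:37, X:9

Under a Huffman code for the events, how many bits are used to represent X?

5

Build the tree from the bottom:
merge Z(5) and X(9): 14
merge 14 and P(22): 36
merge W(24) and 36: 60
merge V(37) and Q(44): 81
merge 60 and 81: 141
merge R(107) and 141: 248
X sits 5 levels below the root, so its codeword is 5 bits.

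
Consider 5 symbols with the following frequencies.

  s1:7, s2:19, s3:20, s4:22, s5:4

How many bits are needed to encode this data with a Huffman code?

155

Merge the two smallest weights repeatedly:
s5(4) + s1(7) → 11
11 + s2(19) → 30
s3(20) + s4(22) → 42
30 + 42 → 72
Each symbol's bit-cost is frequency × depth; summing gives 155 bits (equivalently 11 + 30 + 42 + 72).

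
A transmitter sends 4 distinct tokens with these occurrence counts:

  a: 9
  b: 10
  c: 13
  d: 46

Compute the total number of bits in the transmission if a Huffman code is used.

Merge the two smallest weights repeatedly:
merge a(9) and b(10): 19
merge c(13) and 19: 32
merge 32 and d(46): 78
The encoded length is the sum of every internal node's weight: 19 + 32 + 78 = 129 bits.

129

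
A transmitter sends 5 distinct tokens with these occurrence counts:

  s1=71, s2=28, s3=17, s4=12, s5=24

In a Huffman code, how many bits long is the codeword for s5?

3

Repeatedly merge the two smallest:
combine s4(12), s3(17) → 29
combine s5(24), s2(28) → 52
combine 29, 52 → 81
combine s1(71), 81 → 152
The subtree containing s5 is merged 3 times, so code length = 3.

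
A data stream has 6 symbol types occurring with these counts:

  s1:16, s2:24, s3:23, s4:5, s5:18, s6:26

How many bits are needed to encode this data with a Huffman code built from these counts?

284

Merge the two smallest weights repeatedly:
combine s4(5), s1(16) → 21
combine s5(18), 21 → 39
combine s3(23), s2(24) → 47
combine s6(26), 39 → 65
combine 47, 65 → 112
The encoded length is the sum of every internal node's weight: 21 + 39 + 47 + 65 + 112 = 284 bits.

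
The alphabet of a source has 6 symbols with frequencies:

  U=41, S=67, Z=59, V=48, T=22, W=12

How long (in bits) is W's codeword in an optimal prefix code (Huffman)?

Build the tree from the bottom:
merge W(12) and T(22): 34
merge 34 and U(41): 75
merge V(48) and Z(59): 107
merge S(67) and 75: 142
merge 107 and 142: 249
The subtree containing W is merged 4 times, so code length = 4.

4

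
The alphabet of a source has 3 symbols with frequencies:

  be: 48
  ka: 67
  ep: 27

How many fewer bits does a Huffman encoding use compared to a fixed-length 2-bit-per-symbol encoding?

Fixed-length: 2 bits × 142 symbols = 284 bits.
Huffman merges:
combine ep(27), be(48) → 75
combine ka(67), 75 → 142
Huffman total = 75 + 142 = 217 bits.
Saving = 284 − 217 = 67 bits.

67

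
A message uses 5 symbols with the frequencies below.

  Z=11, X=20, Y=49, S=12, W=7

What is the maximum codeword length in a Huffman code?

Merge the two lowest-weight nodes at each step:
merge W(7) and Z(11): 18
merge S(12) and 18: 30
merge X(20) and 30: 50
merge Y(49) and 50: 99
The rarest symbols sit at the bottom; the longest codeword is 4 bits.

4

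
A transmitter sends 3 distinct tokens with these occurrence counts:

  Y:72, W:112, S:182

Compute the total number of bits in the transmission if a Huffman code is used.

550

Build the Huffman tree bottom-up:
combine Y(72), W(112) → 184
combine S(182), 184 → 366
Each symbol's bit-cost is frequency × depth; summing gives 550 bits (equivalently 184 + 366).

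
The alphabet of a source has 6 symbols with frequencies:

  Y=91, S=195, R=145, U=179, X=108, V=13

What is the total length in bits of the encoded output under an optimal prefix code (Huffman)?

1778

Merge the two smallest weights repeatedly:
merge V(13) and Y(91): 104
merge 104 and X(108): 212
merge R(145) and U(179): 324
merge S(195) and 212: 407
merge 324 and 407: 731
Each symbol's bit-cost is frequency × depth; summing gives 1778 bits (equivalently 104 + 212 + 324 + 407 + 731).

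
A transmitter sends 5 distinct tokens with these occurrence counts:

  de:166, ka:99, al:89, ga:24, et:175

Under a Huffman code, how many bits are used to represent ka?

Repeatedly merge the two smallest:
merge ga(24) and al(89): 113
merge ka(99) and 113: 212
merge de(166) and et(175): 341
merge 212 and 341: 553
ka sits 2 levels below the root, so its codeword is 2 bits.

2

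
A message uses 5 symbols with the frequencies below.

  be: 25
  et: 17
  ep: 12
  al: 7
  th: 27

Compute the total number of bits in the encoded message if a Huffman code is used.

Merge the two smallest weights repeatedly:
merge al(7) and ep(12): 19
merge et(17) and 19: 36
merge be(25) and th(27): 52
merge 36 and 52: 88
Total encoded bits = sum of merged weights = 19 + 36 + 52 + 88 = 195.

195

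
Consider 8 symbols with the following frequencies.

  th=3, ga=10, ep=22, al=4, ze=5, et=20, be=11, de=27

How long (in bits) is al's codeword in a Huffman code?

Build the tree from the bottom:
merge th(3) and al(4): 7
merge ze(5) and 7: 12
merge ga(10) and be(11): 21
merge 12 and et(20): 32
merge 21 and ep(22): 43
merge de(27) and 32: 59
merge 43 and 59: 102
al's leaf is at depth 5, giving a 5-bit codeword.

5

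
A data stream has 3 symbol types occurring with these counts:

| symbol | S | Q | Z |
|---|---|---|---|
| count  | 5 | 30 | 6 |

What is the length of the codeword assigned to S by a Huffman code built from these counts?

Repeatedly merge the two smallest:
merge S(5) and Z(6): 11
merge 11 and Q(30): 41
The subtree containing S is merged 2 times, so code length = 2.

2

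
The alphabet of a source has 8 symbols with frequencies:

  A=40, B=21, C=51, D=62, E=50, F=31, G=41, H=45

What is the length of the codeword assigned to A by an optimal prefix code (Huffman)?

Huffman merges, smallest pair first:
B(21) + F(31) → 52
A(40) + G(41) → 81
H(45) + E(50) → 95
C(51) + 52 → 103
D(62) + 81 → 143
95 + 103 → 198
143 + 198 → 341
A's leaf is at depth 3, giving a 3-bit codeword.

3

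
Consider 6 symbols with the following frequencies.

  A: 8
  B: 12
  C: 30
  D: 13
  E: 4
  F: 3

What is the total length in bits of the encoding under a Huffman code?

Build the Huffman tree bottom-up:
merge F(3) and E(4): 7
merge 7 and A(8): 15
merge B(12) and D(13): 25
merge 15 and 25: 40
merge C(30) and 40: 70
Total encoded bits = sum of merged weights = 7 + 15 + 25 + 40 + 70 = 157.

157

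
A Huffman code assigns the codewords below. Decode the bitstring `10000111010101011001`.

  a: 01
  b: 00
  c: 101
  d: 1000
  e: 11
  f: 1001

daeaaaaf

Read left to right; each codeword is recognised as soon as it completes (prefix code):
  1000→d | 01→a | 11→e | 01→a | 01→a | 01→a | 01→a | 1001→f
Decoded message: daeaaaaf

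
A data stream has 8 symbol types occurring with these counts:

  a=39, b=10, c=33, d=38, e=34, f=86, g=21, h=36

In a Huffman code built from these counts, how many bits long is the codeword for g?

4

Repeatedly merge the two smallest:
merge b(10) and g(21): 31
merge 31 and c(33): 64
merge e(34) and h(36): 70
merge d(38) and a(39): 77
merge 64 and 70: 134
merge 77 and f(86): 163
merge 134 and 163: 297
g's leaf is at depth 4, giving a 4-bit codeword.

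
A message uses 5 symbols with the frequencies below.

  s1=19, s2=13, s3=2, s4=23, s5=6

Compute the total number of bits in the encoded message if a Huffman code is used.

Build the Huffman tree bottom-up:
merge s3(2) and s5(6): 8
merge 8 and s2(13): 21
merge s1(19) and 21: 40
merge s4(23) and 40: 63
Each symbol's bit-cost is frequency × depth; summing gives 132 bits (equivalently 8 + 21 + 40 + 63).

132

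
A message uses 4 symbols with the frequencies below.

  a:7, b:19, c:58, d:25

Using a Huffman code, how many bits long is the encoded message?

Greedily combine the two least-frequent nodes:
a(7) + b(19) → 26
d(25) + 26 → 51
51 + c(58) → 109
The encoded length is the sum of every internal node's weight: 26 + 51 + 109 = 186 bits.

186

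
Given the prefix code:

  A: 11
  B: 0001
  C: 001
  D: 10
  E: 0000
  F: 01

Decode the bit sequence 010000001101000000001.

FECDDEB

Read left to right; each codeword is recognised as soon as it completes (prefix code):
  01→F | 0000→E | 001→C | 10→D | 10→D | 0000→E | 0001→B
Decoded message: FECDDEB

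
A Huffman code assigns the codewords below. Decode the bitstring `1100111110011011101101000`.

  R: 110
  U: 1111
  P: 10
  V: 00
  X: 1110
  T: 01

Read left to right; each codeword is recognised as soon as it completes (prefix code):
  110→R | 01→T | 1111→U | 00→V | 110→R | 1110→X | 110→R | 10→P | 00→V
Decoded message: RTUVRXRPV

RTUVRXRPV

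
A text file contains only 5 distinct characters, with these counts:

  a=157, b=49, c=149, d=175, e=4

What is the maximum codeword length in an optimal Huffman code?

Merge the two lowest-weight nodes at each step:
e(4) + b(49) → 53
53 + c(149) → 202
a(157) + d(175) → 332
202 + 332 → 534
Maximum depth reached is 3.

3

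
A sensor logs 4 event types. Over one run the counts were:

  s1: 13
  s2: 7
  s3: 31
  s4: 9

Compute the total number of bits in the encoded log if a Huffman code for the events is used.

105

Merge the two smallest weights repeatedly:
s2(7) + s4(9) → 16
s1(13) + 16 → 29
29 + s3(31) → 60
Each symbol's bit-cost is frequency × depth; summing gives 105 bits (equivalently 16 + 29 + 60).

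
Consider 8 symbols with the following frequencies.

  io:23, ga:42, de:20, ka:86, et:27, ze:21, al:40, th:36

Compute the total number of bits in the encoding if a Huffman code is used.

840

Greedily combine the two least-frequent nodes:
merge de(20) and ze(21): 41
merge io(23) and et(27): 50
merge th(36) and al(40): 76
merge 41 and ga(42): 83
merge 50 and 76: 126
merge 83 and ka(86): 169
merge 126 and 169: 295
Each symbol's bit-cost is frequency × depth; summing gives 840 bits (equivalently 41 + 50 + 76 + 83 + 126 + 169 + 295).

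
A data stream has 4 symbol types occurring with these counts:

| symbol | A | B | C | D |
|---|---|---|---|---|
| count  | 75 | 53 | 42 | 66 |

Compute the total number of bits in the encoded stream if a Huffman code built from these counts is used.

472

Build the Huffman tree bottom-up:
C(42) + B(53) → 95
D(66) + A(75) → 141
95 + 141 → 236
The encoded length is the sum of every internal node's weight: 95 + 141 + 236 = 472 bits.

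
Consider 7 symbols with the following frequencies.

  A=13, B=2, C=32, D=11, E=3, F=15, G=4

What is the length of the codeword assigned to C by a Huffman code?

Huffman merges, smallest pair first:
combine B(2), E(3) → 5
combine G(4), 5 → 9
combine 9, D(11) → 20
combine A(13), F(15) → 28
combine 20, 28 → 48
combine C(32), 48 → 80
C sits one level below the root: a 1-bit codeword.

1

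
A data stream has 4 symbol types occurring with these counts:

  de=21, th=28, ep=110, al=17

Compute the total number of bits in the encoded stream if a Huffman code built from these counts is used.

280

Build the Huffman tree bottom-up:
combine al(17), de(21) → 38
combine th(28), 38 → 66
combine 66, ep(110) → 176
Each symbol's bit-cost is frequency × depth; summing gives 280 bits (equivalently 38 + 66 + 176).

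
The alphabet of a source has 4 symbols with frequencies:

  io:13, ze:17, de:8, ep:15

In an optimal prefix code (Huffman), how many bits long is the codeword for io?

2

Repeatedly merge the two smallest:
combine de(8), io(13) → 21
combine ep(15), ze(17) → 32
combine 21, 32 → 53
io's leaf is at depth 2, giving a 2-bit codeword.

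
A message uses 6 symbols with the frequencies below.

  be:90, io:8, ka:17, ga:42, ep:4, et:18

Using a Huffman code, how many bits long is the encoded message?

356

Merge the two smallest weights repeatedly:
combine ep(4), io(8) → 12
combine 12, ka(17) → 29
combine et(18), 29 → 47
combine ga(42), 47 → 89
combine 89, be(90) → 179
Total encoded bits = sum of merged weights = 12 + 29 + 47 + 89 + 179 = 356.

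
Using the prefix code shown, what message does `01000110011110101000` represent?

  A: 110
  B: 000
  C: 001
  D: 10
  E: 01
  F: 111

Read left to right; each codeword is recognised as soon as it completes (prefix code):
  01→E | 000→B | 110→A | 01→E | 111→F | 01→E | 01→E | 000→B
Decoded message: EBAEFEEB

EBAEFEEB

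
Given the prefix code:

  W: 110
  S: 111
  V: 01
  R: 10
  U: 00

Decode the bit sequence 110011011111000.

Read left to right; each codeword is recognised as soon as it completes (prefix code):
  110→W | 01→V | 10→R | 111→S | 110→W | 00→U
Decoded message: WVRSWU

WVRSWU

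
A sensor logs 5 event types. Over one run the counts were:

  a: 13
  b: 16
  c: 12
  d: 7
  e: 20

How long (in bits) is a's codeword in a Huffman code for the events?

2

Huffman merges, smallest pair first:
d(7) + c(12) → 19
a(13) + b(16) → 29
19 + e(20) → 39
29 + 39 → 68
The subtree containing a is merged 2 times, so code length = 2.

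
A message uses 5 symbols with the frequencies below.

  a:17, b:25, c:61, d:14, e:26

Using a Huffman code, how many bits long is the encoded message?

307

Greedily combine the two least-frequent nodes:
combine d(14), a(17) → 31
combine b(25), e(26) → 51
combine 31, 51 → 82
combine c(61), 82 → 143
Each symbol's bit-cost is frequency × depth; summing gives 307 bits (equivalently 31 + 51 + 82 + 143).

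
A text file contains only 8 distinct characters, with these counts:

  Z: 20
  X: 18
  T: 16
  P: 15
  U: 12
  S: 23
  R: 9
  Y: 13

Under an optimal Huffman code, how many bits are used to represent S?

Huffman merges, smallest pair first:
merge R(9) and U(12): 21
merge Y(13) and P(15): 28
merge T(16) and X(18): 34
merge Z(20) and 21: 41
merge S(23) and 28: 51
merge 34 and 41: 75
merge 51 and 75: 126
S sits 2 levels below the root, so its codeword is 2 bits.

2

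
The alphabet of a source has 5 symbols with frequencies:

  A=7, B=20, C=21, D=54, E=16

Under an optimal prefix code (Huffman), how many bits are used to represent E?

Repeatedly merge the two smallest:
combine A(7), E(16) → 23
combine B(20), C(21) → 41
combine 23, 41 → 64
combine D(54), 64 → 118
E's leaf is at depth 3, giving a 3-bit codeword.

3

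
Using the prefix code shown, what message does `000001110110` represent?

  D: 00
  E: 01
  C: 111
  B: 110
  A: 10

Read left to right; each codeword is recognised as soon as it completes (prefix code):
  00→D | 00→D | 01→E | 110→B | 110→B
Decoded message: DDEBB

DDEBB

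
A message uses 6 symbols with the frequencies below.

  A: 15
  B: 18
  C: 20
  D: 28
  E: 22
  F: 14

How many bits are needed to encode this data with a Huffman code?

301

Greedily combine the two least-frequent nodes:
merge F(14) and A(15): 29
merge B(18) and C(20): 38
merge E(22) and D(28): 50
merge 29 and 38: 67
merge 50 and 67: 117
Each symbol's bit-cost is frequency × depth; summing gives 301 bits (equivalently 29 + 38 + 50 + 67 + 117).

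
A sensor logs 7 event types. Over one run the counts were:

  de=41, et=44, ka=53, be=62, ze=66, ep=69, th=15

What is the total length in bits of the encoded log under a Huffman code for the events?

Merge the two smallest weights repeatedly:
combine th(15), de(41) → 56
combine et(44), ka(53) → 97
combine 56, be(62) → 118
combine ze(66), ep(69) → 135
combine 97, 118 → 215
combine 135, 215 → 350
Each symbol's bit-cost is frequency × depth; summing gives 971 bits (equivalently 56 + 97 + 118 + 135 + 215 + 350).

971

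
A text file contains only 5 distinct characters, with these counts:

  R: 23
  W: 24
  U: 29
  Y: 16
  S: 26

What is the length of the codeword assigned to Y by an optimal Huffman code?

Repeatedly merge the two smallest:
merge Y(16) and R(23): 39
merge W(24) and S(26): 50
merge U(29) and 39: 68
merge 50 and 68: 118
Y sits 3 levels below the root, so its codeword is 3 bits.

3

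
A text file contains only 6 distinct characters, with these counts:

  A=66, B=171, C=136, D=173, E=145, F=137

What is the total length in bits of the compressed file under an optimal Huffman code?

Build the Huffman tree bottom-up:
combine A(66), C(136) → 202
combine F(137), E(145) → 282
combine B(171), D(173) → 344
combine 202, 282 → 484
combine 344, 484 → 828
Total encoded bits = sum of merged weights = 202 + 282 + 344 + 484 + 828 = 2140.

2140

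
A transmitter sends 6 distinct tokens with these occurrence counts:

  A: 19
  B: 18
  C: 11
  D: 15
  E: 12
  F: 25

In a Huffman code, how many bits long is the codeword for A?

2

Build the tree from the bottom:
merge C(11) and E(12): 23
merge D(15) and B(18): 33
merge A(19) and 23: 42
merge F(25) and 33: 58
merge 42 and 58: 100
The subtree containing A is merged 2 times, so code length = 2.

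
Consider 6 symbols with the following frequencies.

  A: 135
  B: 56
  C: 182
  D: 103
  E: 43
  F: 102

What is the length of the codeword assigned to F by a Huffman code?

Huffman merges, smallest pair first:
combine E(43), B(56) → 99
combine 99, F(102) → 201
combine D(103), A(135) → 238
combine C(182), 201 → 383
combine 238, 383 → 621
F's leaf is at depth 3, giving a 3-bit codeword.

3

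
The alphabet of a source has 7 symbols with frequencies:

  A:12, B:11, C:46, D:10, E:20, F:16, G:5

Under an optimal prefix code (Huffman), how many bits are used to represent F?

Build the tree from the bottom:
combine G(5), D(10) → 15
combine B(11), A(12) → 23
combine 15, F(16) → 31
combine E(20), 23 → 43
combine 31, 43 → 74
combine C(46), 74 → 120
F's leaf is at depth 3, giving a 3-bit codeword.

3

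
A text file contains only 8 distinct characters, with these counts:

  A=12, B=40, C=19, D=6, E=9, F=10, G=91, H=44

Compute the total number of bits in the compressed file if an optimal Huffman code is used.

582

Greedily combine the two least-frequent nodes:
combine D(6), E(9) → 15
combine F(10), A(12) → 22
combine 15, C(19) → 34
combine 22, 34 → 56
combine B(40), H(44) → 84
combine 56, 84 → 140
combine G(91), 140 → 231
Each symbol's bit-cost is frequency × depth; summing gives 582 bits (equivalently 15 + 22 + 34 + 56 + 84 + 140 + 231).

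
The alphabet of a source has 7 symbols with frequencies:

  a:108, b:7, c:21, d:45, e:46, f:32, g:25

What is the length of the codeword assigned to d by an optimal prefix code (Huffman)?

Repeatedly merge the two smallest:
combine b(7), c(21) → 28
combine g(25), 28 → 53
combine f(32), d(45) → 77
combine e(46), 53 → 99
combine 77, 99 → 176
combine a(108), 176 → 284
d's leaf is at depth 3, giving a 3-bit codeword.

3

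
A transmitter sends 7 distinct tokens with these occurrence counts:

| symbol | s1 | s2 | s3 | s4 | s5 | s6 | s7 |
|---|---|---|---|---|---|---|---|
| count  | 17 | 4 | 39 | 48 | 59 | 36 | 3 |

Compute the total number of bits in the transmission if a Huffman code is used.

Build the Huffman tree bottom-up:
combine s7(3), s2(4) → 7
combine 7, s1(17) → 24
combine 24, s6(36) → 60
combine s3(39), s4(48) → 87
combine s5(59), 60 → 119
combine 87, 119 → 206
Total encoded bits = sum of merged weights = 7 + 24 + 60 + 87 + 119 + 206 = 503.

503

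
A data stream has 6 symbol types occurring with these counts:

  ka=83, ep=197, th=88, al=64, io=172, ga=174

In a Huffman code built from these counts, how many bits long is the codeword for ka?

Build the tree from the bottom:
combine al(64), ka(83) → 147
combine th(88), 147 → 235
combine io(172), ga(174) → 346
combine ep(197), 235 → 432
combine 346, 432 → 778
ka sits 4 levels below the root, so its codeword is 4 bits.

4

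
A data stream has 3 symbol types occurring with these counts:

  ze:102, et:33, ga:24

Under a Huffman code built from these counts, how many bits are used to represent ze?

Repeatedly merge the two smallest:
merge ga(24) and et(33): 57
merge 57 and ze(102): 159
ze is a child of the root — depth 1, so its codeword is a single bit.

1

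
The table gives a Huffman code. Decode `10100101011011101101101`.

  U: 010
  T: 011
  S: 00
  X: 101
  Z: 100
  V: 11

Read left to right; each codeword is recognised as soon as it completes (prefix code):
  101→X | 00→S | 101→X | 011→T | 011→T | 101→X | 101→X | 101→X
Decoded message: XSXTTXXX

XSXTTXXX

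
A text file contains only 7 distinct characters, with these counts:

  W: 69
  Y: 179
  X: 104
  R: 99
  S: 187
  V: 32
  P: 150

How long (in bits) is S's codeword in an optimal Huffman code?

Build the tree from the bottom:
V(32) + W(69) → 101
R(99) + 101 → 200
X(104) + P(150) → 254
Y(179) + S(187) → 366
200 + 254 → 454
366 + 454 → 820
S sits 2 levels below the root, so its codeword is 2 bits.

2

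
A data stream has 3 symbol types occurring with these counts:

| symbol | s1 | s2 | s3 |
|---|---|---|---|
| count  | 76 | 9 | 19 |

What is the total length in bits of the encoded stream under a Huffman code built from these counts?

Build the Huffman tree bottom-up:
merge s2(9) and s3(19): 28
merge 28 and s1(76): 104
Total encoded bits = sum of merged weights = 28 + 104 = 132.

132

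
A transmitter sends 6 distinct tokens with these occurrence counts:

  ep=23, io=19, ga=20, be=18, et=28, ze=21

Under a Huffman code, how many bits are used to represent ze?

3

Build the tree from the bottom:
merge be(18) and io(19): 37
merge ga(20) and ze(21): 41
merge ep(23) and et(28): 51
merge 37 and 41: 78
merge 51 and 78: 129
ze's leaf is at depth 3, giving a 3-bit codeword.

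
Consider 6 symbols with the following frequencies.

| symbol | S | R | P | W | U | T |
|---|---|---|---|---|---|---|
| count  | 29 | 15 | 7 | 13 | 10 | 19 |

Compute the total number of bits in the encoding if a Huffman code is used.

Merge the two smallest weights repeatedly:
merge P(7) and U(10): 17
merge W(13) and R(15): 28
merge 17 and T(19): 36
merge 28 and S(29): 57
merge 36 and 57: 93
Total encoded bits = sum of merged weights = 17 + 28 + 36 + 57 + 93 = 231.

231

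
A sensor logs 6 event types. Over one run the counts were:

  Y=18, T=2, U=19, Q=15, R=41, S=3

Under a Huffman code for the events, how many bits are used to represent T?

Build the tree from the bottom:
merge T(2) and S(3): 5
merge 5 and Q(15): 20
merge Y(18) and U(19): 37
merge 20 and 37: 57
merge R(41) and 57: 98
T's leaf is at depth 4, giving a 4-bit codeword.

4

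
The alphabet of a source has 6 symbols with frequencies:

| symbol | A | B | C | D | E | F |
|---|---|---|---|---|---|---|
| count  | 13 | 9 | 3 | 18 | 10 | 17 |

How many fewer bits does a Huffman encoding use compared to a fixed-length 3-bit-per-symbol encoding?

Fixed-length: 3 bits × 70 symbols = 210 bits.
Huffman merges:
C(3) + B(9) → 12
E(10) + 12 → 22
A(13) + F(17) → 30
D(18) + 22 → 40
30 + 40 → 70
Huffman total = 12 + 22 + 30 + 40 + 70 = 174 bits.
Saving = 210 − 174 = 36 bits.

36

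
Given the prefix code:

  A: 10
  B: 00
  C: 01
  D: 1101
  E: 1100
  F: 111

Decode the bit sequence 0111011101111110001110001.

CDDFECEC

Read left to right; each codeword is recognised as soon as it completes (prefix code):
  01→C | 1101→D | 1101→D | 111→F | 1100→E | 01→C | 1100→E | 01→C
Decoded message: CDDFECEC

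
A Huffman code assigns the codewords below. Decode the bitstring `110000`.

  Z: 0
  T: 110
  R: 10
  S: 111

Read left to right; each codeword is recognised as soon as it completes (prefix code):
  110→T | 0→Z | 0→Z | 0→Z
Decoded message: TZZZ

TZZZ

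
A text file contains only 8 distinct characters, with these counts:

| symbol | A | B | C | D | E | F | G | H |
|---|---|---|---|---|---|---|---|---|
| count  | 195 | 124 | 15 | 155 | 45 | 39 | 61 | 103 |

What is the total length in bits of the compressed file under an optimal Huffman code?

2014

Greedily combine the two least-frequent nodes:
C(15) + F(39) → 54
E(45) + 54 → 99
G(61) + 99 → 160
H(103) + B(124) → 227
D(155) + 160 → 315
A(195) + 227 → 422
315 + 422 → 737
Each symbol's bit-cost is frequency × depth; summing gives 2014 bits (equivalently 54 + 99 + 160 + 227 + 315 + 422 + 737).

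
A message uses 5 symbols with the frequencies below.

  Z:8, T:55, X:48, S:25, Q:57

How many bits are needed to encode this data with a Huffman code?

Merge the two smallest weights repeatedly:
Z(8) + S(25) → 33
33 + X(48) → 81
T(55) + Q(57) → 112
81 + 112 → 193
Each symbol's bit-cost is frequency × depth; summing gives 419 bits (equivalently 33 + 81 + 112 + 193).

419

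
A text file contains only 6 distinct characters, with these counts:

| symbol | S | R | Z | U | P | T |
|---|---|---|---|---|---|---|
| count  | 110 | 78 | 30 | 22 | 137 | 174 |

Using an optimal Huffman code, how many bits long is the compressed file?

Greedily combine the two least-frequent nodes:
U(22) + Z(30) → 52
52 + R(78) → 130
S(110) + 130 → 240
P(137) + T(174) → 311
240 + 311 → 551
Total encoded bits = sum of merged weights = 52 + 130 + 240 + 311 + 551 = 1284.

1284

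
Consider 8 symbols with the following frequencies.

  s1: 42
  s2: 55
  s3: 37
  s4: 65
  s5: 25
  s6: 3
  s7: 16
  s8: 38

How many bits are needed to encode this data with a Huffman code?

Merge the two smallest weights repeatedly:
s6(3) + s7(16) → 19
19 + s5(25) → 44
s3(37) + s8(38) → 75
s1(42) + 44 → 86
s2(55) + s4(65) → 120
75 + 86 → 161
120 + 161 → 281
Each symbol's bit-cost is frequency × depth; summing gives 786 bits (equivalently 19 + 44 + 75 + 86 + 120 + 161 + 281).

786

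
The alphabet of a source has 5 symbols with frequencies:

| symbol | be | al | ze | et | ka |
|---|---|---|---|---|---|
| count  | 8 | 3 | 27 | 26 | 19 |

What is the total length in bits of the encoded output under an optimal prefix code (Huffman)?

Build the Huffman tree bottom-up:
merge al(3) and be(8): 11
merge 11 and ka(19): 30
merge et(26) and ze(27): 53
merge 30 and 53: 83
Total encoded bits = sum of merged weights = 11 + 30 + 53 + 83 = 177.

177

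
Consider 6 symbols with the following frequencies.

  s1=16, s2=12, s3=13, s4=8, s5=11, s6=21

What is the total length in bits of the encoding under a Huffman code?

206

Greedily combine the two least-frequent nodes:
s4(8) + s5(11) → 19
s2(12) + s3(13) → 25
s1(16) + 19 → 35
s6(21) + 25 → 46
35 + 46 → 81
Total encoded bits = sum of merged weights = 19 + 25 + 35 + 46 + 81 = 206.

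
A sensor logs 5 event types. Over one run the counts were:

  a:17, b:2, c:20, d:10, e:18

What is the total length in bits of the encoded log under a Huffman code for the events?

146

Build the Huffman tree bottom-up:
b(2) + d(10) → 12
12 + a(17) → 29
e(18) + c(20) → 38
29 + 38 → 67
Each symbol's bit-cost is frequency × depth; summing gives 146 bits (equivalently 12 + 29 + 38 + 67).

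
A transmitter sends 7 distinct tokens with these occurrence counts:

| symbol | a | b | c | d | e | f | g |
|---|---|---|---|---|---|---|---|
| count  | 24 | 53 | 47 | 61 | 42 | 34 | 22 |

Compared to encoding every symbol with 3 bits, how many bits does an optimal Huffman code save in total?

68

Fixed-length: 3 bits × 283 symbols = 849 bits.
Huffman merges:
combine g(22), a(24) → 46
combine f(34), e(42) → 76
combine 46, c(47) → 93
combine b(53), d(61) → 114
combine 76, 93 → 169
combine 114, 169 → 283
Huffman total = 46 + 76 + 93 + 114 + 169 + 283 = 781 bits.
Saving = 849 − 781 = 68 bits.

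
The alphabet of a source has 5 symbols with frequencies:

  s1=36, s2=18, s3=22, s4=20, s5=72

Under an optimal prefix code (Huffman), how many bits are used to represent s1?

Repeatedly merge the two smallest:
s2(18) + s4(20) → 38
s3(22) + s1(36) → 58
38 + 58 → 96
s5(72) + 96 → 168
s1's leaf is at depth 3, giving a 3-bit codeword.

3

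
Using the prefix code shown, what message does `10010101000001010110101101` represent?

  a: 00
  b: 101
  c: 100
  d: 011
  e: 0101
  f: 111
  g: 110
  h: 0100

cbhaedeb

Read left to right; each codeword is recognised as soon as it completes (prefix code):
  100→c | 101→b | 0100→h | 00→a | 0101→e | 011→d | 0101→e | 101→b
Decoded message: cbhaedeb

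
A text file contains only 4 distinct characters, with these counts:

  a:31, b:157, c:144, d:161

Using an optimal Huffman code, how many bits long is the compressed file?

Build the Huffman tree bottom-up:
a(31) + c(144) → 175
b(157) + d(161) → 318
175 + 318 → 493
The encoded length is the sum of every internal node's weight: 175 + 318 + 493 = 986 bits.

986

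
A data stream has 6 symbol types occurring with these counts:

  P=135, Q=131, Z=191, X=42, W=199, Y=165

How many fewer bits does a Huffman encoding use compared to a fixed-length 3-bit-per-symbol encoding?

Fixed-length: 3 bits × 863 symbols = 2589 bits.
Huffman merges:
combine X(42), Q(131) → 173
combine P(135), Y(165) → 300
combine 173, Z(191) → 364
combine W(199), 300 → 499
combine 364, 499 → 863
Huffman total = 173 + 300 + 364 + 499 + 863 = 2199 bits.
Saving = 2589 − 2199 = 390 bits.

390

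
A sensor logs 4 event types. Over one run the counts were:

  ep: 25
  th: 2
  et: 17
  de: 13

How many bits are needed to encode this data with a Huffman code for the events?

104

Build the Huffman tree bottom-up:
th(2) + de(13) → 15
15 + et(17) → 32
ep(25) + 32 → 57
Total encoded bits = sum of merged weights = 15 + 32 + 57 = 104.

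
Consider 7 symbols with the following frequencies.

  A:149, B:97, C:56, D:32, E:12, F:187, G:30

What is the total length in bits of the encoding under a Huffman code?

1372

Greedily combine the two least-frequent nodes:
E(12) + G(30) → 42
D(32) + 42 → 74
C(56) + 74 → 130
B(97) + 130 → 227
A(149) + F(187) → 336
227 + 336 → 563
Each symbol's bit-cost is frequency × depth; summing gives 1372 bits (equivalently 42 + 74 + 130 + 227 + 336 + 563).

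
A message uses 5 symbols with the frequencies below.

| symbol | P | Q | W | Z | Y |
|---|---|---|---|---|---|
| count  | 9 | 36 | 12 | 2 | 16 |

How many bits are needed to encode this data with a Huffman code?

Merge the two smallest weights repeatedly:
combine Z(2), P(9) → 11
combine 11, W(12) → 23
combine Y(16), 23 → 39
combine Q(36), 39 → 75
Total encoded bits = sum of merged weights = 11 + 23 + 39 + 75 = 148.

148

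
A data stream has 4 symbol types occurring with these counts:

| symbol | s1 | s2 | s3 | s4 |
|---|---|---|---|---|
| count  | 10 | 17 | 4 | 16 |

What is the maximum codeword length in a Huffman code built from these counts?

3

Merge the two lowest-weight nodes at each step:
merge s3(4) and s1(10): 14
merge 14 and s4(16): 30
merge s2(17) and 30: 47
The first pair merged (s3, s1) ends up deepest, at depth 3.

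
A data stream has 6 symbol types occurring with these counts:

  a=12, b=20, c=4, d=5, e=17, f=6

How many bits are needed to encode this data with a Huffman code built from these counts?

Merge the two smallest weights repeatedly:
combine c(4), d(5) → 9
combine f(6), 9 → 15
combine a(12), 15 → 27
combine e(17), b(20) → 37
combine 27, 37 → 64
Total encoded bits = sum of merged weights = 9 + 15 + 27 + 37 + 64 = 152.

152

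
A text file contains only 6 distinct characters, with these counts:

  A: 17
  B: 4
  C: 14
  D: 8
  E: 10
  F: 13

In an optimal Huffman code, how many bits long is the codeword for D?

Repeatedly merge the two smallest:
combine B(4), D(8) → 12
combine E(10), 12 → 22
combine F(13), C(14) → 27
combine A(17), 22 → 39
combine 27, 39 → 66
D's leaf is at depth 4, giving a 4-bit codeword.

4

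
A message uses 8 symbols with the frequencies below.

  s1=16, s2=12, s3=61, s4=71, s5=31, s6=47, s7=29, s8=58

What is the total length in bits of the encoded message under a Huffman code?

Build the Huffman tree bottom-up:
merge s2(12) and s1(16): 28
merge 28 and s7(29): 57
merge s5(31) and s6(47): 78
merge 57 and s8(58): 115
merge s3(61) and s4(71): 132
merge 78 and 115: 193
merge 132 and 193: 325
The encoded length is the sum of every internal node's weight: 28 + 57 + 78 + 115 + 132 + 193 + 325 = 928 bits.

928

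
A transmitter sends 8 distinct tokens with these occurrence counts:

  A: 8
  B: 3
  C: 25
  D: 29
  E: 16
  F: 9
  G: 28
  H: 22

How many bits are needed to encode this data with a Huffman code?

Greedily combine the two least-frequent nodes:
merge B(3) and A(8): 11
merge F(9) and 11: 20
merge E(16) and 20: 36
merge H(22) and C(25): 47
merge G(28) and D(29): 57
merge 36 and 47: 83
merge 57 and 83: 140
Total encoded bits = sum of merged weights = 11 + 20 + 36 + 47 + 57 + 83 + 140 = 394.

394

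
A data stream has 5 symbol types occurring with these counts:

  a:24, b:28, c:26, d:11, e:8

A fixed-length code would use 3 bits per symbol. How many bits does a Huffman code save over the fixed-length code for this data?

Fixed-length: 3 bits × 97 symbols = 291 bits.
Huffman merges:
combine e(8), d(11) → 19
combine 19, a(24) → 43
combine c(26), b(28) → 54
combine 43, 54 → 97
Huffman total = 19 + 43 + 54 + 97 = 213 bits.
Saving = 291 − 213 = 78 bits.

78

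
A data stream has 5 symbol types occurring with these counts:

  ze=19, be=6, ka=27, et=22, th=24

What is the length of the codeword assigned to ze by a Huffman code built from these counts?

Build the tree from the bottom:
merge be(6) and ze(19): 25
merge et(22) and th(24): 46
merge 25 and ka(27): 52
merge 46 and 52: 98
ze's leaf is at depth 3, giving a 3-bit codeword.

3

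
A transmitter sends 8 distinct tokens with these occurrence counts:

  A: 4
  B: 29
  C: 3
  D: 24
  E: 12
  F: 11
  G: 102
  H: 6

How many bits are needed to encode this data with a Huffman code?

Greedily combine the two least-frequent nodes:
merge C(3) and A(4): 7
merge H(6) and 7: 13
merge F(11) and E(12): 23
merge 13 and 23: 36
merge D(24) and B(29): 53
merge 36 and 53: 89
merge 89 and G(102): 191
Each symbol's bit-cost is frequency × depth; summing gives 412 bits (equivalently 7 + 13 + 23 + 36 + 53 + 89 + 191).

412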